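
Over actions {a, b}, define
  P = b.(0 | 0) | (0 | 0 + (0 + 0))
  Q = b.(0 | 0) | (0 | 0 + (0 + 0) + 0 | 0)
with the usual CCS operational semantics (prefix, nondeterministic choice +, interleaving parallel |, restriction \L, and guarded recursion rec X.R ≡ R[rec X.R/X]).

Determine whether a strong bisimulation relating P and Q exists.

LTS(P): 2 reachable states
  s0 = b.(0 | 0) | (0 | 0 + (0 + 0)) | -b-> s1
  s1 = 0 | 0 | (0 | 0 + (0 + 0)) | stopped
LTS(Q): 2 reachable states
  t0 = b.(0 | 0) | (0 | 0 + (0 + 0) + 0 | 0) | -b-> t1
  t1 = 0 | 0 | (0 | 0 + (0 + 0) + 0 | 0) | stopped
Partition-refinement fixed point:
  B0 = {s0, t0}
  B1 = {s1, t1}
s0 ∈ B0, t0 ∈ B0 → same block

P ~ Q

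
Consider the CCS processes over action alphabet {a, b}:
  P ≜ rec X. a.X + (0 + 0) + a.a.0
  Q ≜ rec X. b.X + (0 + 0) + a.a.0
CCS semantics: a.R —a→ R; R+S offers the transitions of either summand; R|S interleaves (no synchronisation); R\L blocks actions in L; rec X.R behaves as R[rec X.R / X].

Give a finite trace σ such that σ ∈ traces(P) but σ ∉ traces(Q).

P's transition system — 3 states:
  m0 = rec X. a.X + (0 + 0) + a.a.0 ⊢ ··a··> m0, ··a··> m1
  m1 = a.0 ⊢ ··a··> m2
  m2 = 0 ⊢ ∅
Q's transition system — 3 states:
  n0 = rec X. b.X + (0 + 0) + a.a.0 ⊢ ··a··> n1, ··b··> n0
  n1 = a.0 ⊢ ··a··> n2
  n2 = 0 ⊢ ∅
Executing aaa from P (initial set {m0}):
  step 1 (a): {m0, m1}
  step 2 (a): {m0, m1, m2}
  step 3 (a): {m0, m1, m2}
  P completes σ.
Executing aaa from Q (initial set {n0}):
  step 1 (a): {n1}
  step 2 (a): {n2}
  step 3 (a): ∅  — Q cannot continue

aaa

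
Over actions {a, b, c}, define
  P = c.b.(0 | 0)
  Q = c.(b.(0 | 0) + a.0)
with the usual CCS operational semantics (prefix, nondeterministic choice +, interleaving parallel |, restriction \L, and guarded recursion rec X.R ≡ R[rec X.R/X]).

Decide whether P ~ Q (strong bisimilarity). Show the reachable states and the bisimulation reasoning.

P ≁ Q

LTS(P): 3 reachable states
  s0 = c.b.(0 | 0) :: --c--▸ s1
  s1 = b.(0 | 0) :: --b--▸ s2
  s2 = 0 | 0 :: (no moves)
LTS(Q): 4 reachable states
  t0 = c.(b.(0 | 0) + a.0) :: --c--▸ t1
  t1 = b.(0 | 0) + a.0 :: --a--▸ t2, --b--▸ t3
  t2 = 0 :: (no moves)
  t3 = 0 | 0 :: (no moves)
Coarsest stable partition (strong bisimilarity classes):
  B0 = {s0}
  B1 = {s1}
  B2 = {s2, t2, t3}
  B3 = {t0}
  B4 = {t1}
s0 ∈ B0, t0 ∈ B3 → different blocks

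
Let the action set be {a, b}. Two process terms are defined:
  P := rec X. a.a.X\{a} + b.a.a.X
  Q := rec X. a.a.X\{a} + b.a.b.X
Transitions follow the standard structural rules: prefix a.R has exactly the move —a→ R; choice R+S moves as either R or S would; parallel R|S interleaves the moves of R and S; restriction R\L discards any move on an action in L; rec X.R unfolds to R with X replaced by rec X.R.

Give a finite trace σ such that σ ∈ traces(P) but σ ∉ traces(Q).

baa

Reachable graph of P (6 states):
  p0 = rec X. a.a.X\{a} + b.a.a.X ⊢ =a=> p1, =b=> p2
  p1 = a.(rec X. a.a.X\{a} + b.a.a.X)\{a} ⊢ =a=> p3
  p2 = a.a.(rec X. a.a.X\{a} + b.a.a.X) ⊢ =a=> p4
  p3 = (rec X. a.a.X\{a} + b.a.a.X)\{a} ⊢ =b=> p5
  p4 = a.(rec X. a.a.X\{a} + b.a.a.X) ⊢ =a=> p0
  p5 = (a.a.(rec X. a.a.X\{a} + b.a.a.X))\{a} ⊢ stopped
Reachable graph of Q (6 states):
  q0 = rec X. a.a.X\{a} + b.a.b.X ⊢ =a=> q1, =b=> q2
  q1 = a.(rec X. a.a.X\{a} + b.a.b.X)\{a} ⊢ =a=> q3
  q2 = a.b.(rec X. a.a.X\{a} + b.a.b.X) ⊢ =a=> q4
  q3 = (rec X. a.a.X\{a} + b.a.b.X)\{a} ⊢ =b=> q5
  q4 = b.(rec X. a.a.X\{a} + b.a.b.X) ⊢ =b=> q0
  q5 = (a.b.(rec X. a.a.X\{a} + b.a.b.X))\{a} ⊢ stopped
Trace ⟨baa⟩ through P, begin at {p0}:
  step 1 (b): {p2}
  step 2 (a): {p4}
  step 3 (a): {p0}
  P completes σ.
Trace ⟨baa⟩ through Q, begin at {q0}:
  step 1 (b): {q2}
  step 2 (a): {q4}
  step 3 (a): no successor for Q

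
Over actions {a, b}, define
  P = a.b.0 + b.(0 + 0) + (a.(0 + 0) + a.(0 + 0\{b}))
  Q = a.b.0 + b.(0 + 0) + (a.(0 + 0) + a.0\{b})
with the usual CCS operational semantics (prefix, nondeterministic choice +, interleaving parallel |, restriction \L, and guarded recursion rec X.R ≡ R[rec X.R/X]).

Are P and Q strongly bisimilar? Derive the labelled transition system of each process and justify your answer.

P's transition system — 5 states:
  s0 = a.b.0 + b.(0 + 0) + (a.(0 + 0) + a.(0 + 0\{b})) :: =a=> s1, =a=> s2, =a=> s3, =b=> s1
  s1 = 0 + 0 :: ·
  s2 = 0 + 0\{b} :: ·
  s3 = b.0 :: =b=> s4
  s4 = 0 :: ·
Q's transition system — 5 states:
  t0 = a.b.0 + b.(0 + 0) + (a.(0 + 0) + a.0\{b}) :: =a=> t1, =a=> t2, =a=> t3, =b=> t1
  t1 = 0 + 0 :: ·
  t2 = 0\{b} :: ·
  t3 = b.0 :: =b=> t4
  t4 = 0 :: ·
Coarsest stable partition (strong bisimilarity classes):
  B0 = {s0, t0}
  B1 = {s1, s2, s4, t1, t2, t4}
  B2 = {s3, t3}
s0 ∈ B0, t0 ∈ B0 → same block

bisimilar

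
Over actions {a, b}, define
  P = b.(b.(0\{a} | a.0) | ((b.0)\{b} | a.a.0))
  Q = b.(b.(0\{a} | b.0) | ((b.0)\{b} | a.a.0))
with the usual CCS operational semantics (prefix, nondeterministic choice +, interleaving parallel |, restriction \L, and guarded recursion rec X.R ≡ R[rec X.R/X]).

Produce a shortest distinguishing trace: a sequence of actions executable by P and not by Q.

baaba

LTS(P): 10 reachable states
  u0 = b.(b.(0\{a} | a.0) | ((b.0)\{b} | a.a.0)) has moves --b--▸ u1
  u1 = b.(0\{a} | a.0) | ((b.0)\{b} | a.a.0) has moves --a--▸ u2, --b--▸ u3
  u2 = b.(0\{a} | a.0) | ((b.0)\{b} | a.0) has moves --a--▸ u4, --b--▸ u5
  u3 = 0\{a} | a.0 | ((b.0)\{b} | a.a.0) has moves --a--▸ u5, --a--▸ u6
  u4 = b.(0\{a} | a.0) | ((b.0)\{b} | 0) has moves --b--▸ u7
  u5 = 0\{a} | a.0 | ((b.0)\{b} | a.0) has moves --a--▸ u7, --a--▸ u8
  u6 = 0\{a} | 0 | ((b.0)\{b} | a.a.0) has moves --a--▸ u8
  u7 = 0\{a} | a.0 | ((b.0)\{b} | 0) has moves --a--▸ u9
  u8 = 0\{a} | 0 | ((b.0)\{b} | a.0) has moves --a--▸ u9
  u9 = 0\{a} | 0 | ((b.0)\{b} | 0) has moves ·
LTS(Q): 10 reachable states
  v0 = b.(b.(0\{a} | b.0) | ((b.0)\{b} | a.a.0)) has moves --b--▸ v1
  v1 = b.(0\{a} | b.0) | ((b.0)\{b} | a.a.0) has moves --a--▸ v2, --b--▸ v3
  v2 = b.(0\{a} | b.0) | ((b.0)\{b} | a.0) has moves --a--▸ v4, --b--▸ v5
  v3 = 0\{a} | b.0 | ((b.0)\{b} | a.a.0) has moves --a--▸ v5, --b--▸ v6
  v4 = b.(0\{a} | b.0) | ((b.0)\{b} | 0) has moves --b--▸ v7
  v5 = 0\{a} | b.0 | ((b.0)\{b} | a.0) has moves --a--▸ v7, --b--▸ v8
  v6 = 0\{a} | 0 | ((b.0)\{b} | a.a.0) has moves --a--▸ v8
  v7 = 0\{a} | b.0 | ((b.0)\{b} | 0) has moves --b--▸ v9
  v8 = 0\{a} | 0 | ((b.0)\{b} | a.0) has moves --a--▸ v9
  v9 = 0\{a} | 0 | ((b.0)\{b} | 0) has moves ·
Run σ = ⟨baaba⟩ on P: start {u0}
  [1] b ⇒ {u1}
  [2] a ⇒ {u2}
  [3] a ⇒ {u4}
  [4] b ⇒ {u7}
  [5] a ⇒ {u9}
  ✓ P
Run σ = ⟨baaba⟩ on Q: start {v0}
  [1] b ⇒ {v1}
  [2] a ⇒ {v2}
  [3] a ⇒ {v4}
  [4] b ⇒ {v7}
  [5] a ⇒ no successor for Q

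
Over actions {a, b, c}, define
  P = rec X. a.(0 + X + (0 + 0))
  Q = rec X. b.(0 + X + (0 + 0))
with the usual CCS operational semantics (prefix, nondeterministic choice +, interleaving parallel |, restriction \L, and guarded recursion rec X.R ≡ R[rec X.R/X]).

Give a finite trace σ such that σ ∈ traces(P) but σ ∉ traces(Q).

Reachable graph of P (2 states):
  p0 = rec X. a.(0 + X + (0 + 0)) → ··a··> p1
  p1 = 0 + (rec X. a.(0 + X + (0 + 0))) + (0 + 0) → ··a··> p1
Reachable graph of Q (2 states):
  q0 = rec X. b.(0 + X + (0 + 0)) → ··b··> q1
  q1 = 0 + (rec X. b.(0 + X + (0 + 0))) + (0 + 0) → ··b··> q1
Executing a from P (initial set {p0}):
  after a @ step 1: {p1}
  P completes σ.
Executing a from Q (initial set {q0}):
  after a @ step 1: ∅  — Q cannot continue

a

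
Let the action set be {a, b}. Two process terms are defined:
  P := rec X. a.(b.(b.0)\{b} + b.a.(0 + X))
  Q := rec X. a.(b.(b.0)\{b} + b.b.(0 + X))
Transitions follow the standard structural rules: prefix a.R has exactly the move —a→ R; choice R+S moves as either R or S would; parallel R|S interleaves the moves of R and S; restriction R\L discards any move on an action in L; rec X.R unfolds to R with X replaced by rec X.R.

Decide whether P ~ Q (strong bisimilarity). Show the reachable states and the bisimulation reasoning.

NO

Reachable graph of P (5 states):
  p0 = rec X. a.(b.(b.0)\{b} + b.a.(0 + X)) :: ··a··> p1
  p1 = b.(b.0)\{b} + b.a.(0 + (rec X. a.(b.(b.0)\{b} + b.a.(0 + X)))) :: ··b··> p2, ··b··> p3
  p2 = (b.0)\{b} :: ·
  p3 = a.(0 + (rec X. a.(b.(b.0)\{b} + b.a.(0 + X)))) :: ··a··> p4
  p4 = 0 + (rec X. a.(b.(b.0)\{b} + b.a.(0 + X))) :: ··a··> p1
Reachable graph of Q (5 states):
  q0 = rec X. a.(b.(b.0)\{b} + b.b.(0 + X)) :: ··a··> q1
  q1 = b.(b.0)\{b} + b.b.(0 + (rec X. a.(b.(b.0)\{b} + b.b.(0 + X)))) :: ··b··> q2, ··b··> q3
  q2 = (b.0)\{b} :: ·
  q3 = b.(0 + (rec X. a.(b.(b.0)\{b} + b.b.(0 + X)))) :: ··b··> q4
  q4 = 0 + (rec X. a.(b.(b.0)\{b} + b.b.(0 + X))) :: ··a··> q1
Coarsest stable partition (strong bisimilarity classes):
  B0 = {p0, p4}
  B1 = {p1}
  B2 = {p3}
  B3 = {p2, q2}
  B4 = {q0, q4}
  B5 = {q1}
  B6 = {q3}
p0 ∈ B0, q0 ∈ B4 → different blocks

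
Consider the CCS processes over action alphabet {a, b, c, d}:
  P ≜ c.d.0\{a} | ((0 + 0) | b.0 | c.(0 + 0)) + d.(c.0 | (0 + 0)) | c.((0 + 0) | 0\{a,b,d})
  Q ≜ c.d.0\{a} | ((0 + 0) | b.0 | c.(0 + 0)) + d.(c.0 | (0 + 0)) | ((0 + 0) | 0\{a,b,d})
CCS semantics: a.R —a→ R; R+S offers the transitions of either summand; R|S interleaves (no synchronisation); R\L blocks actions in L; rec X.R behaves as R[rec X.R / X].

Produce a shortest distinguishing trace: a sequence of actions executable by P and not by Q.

dcc

LTS(P): 17 reachable states
  m0 = c.d.0\{a} | ((0 + 0) | b.0 | c.(0 + 0)) + d.(c.0 | (0 + 0)) | c.((0 + 0) | 0\{a,b,d}) :: --b--▸ m1, --c--▸ m2, --c--▸ m3, --c--▸ m4, --d--▸ m5
  m1 = c.d.0\{a} | ((0 + 0) | 0 | c.(0 + 0)) :: --c--▸ m6, --c--▸ m7
  m2 = c.d.0\{a} | ((0 + 0) | b.0 | (0 + 0)) :: --b--▸ m6, --c--▸ m8
  m3 = d.(c.0 | (0 + 0)) | ((0 + 0) | 0\{a,b,d}) :: --d--▸ m9
  m4 = d.0\{a} | ((0 + 0) | b.0 | c.(0 + 0)) :: --b--▸ m7, --c--▸ m8, --d--▸ m10
  m5 = c.0 | (0 + 0) | c.((0 + 0) | 0\{a,b,d}) :: --c--▸ m11, --c--▸ m9
  m6 = c.d.0\{a} | ((0 + 0) | 0 | (0 + 0)) :: --c--▸ m12
  m7 = d.0\{a} | ((0 + 0) | 0 | c.(0 + 0)) :: --c--▸ m12, --d--▸ m13
  m8 = d.0\{a} | ((0 + 0) | b.0 | (0 + 0)) :: --b--▸ m12, --d--▸ m14
  m9 = c.0 | (0 + 0) | ((0 + 0) | 0\{a,b,d}) :: --c--▸ m15
  m10 = 0\{a} | ((0 + 0) | b.0 | c.(0 + 0)) :: --b--▸ m13, --c--▸ m14
  m11 = 0 | (0 + 0) | c.((0 + 0) | 0\{a,b,d}) :: --c--▸ m15
  m12 = d.0\{a} | ((0 + 0) | 0 | (0 + 0)) :: --d--▸ m16
  m13 = 0\{a} | ((0 + 0) | 0 | c.(0 + 0)) :: --c--▸ m16
  m14 = 0\{a} | ((0 + 0) | b.0 | (0 + 0)) :: --b--▸ m16
  m15 = 0 | (0 + 0) | ((0 + 0) | 0\{a,b,d}) :: (no moves)
  m16 = 0\{a} | ((0 + 0) | 0 | (0 + 0)) :: (no moves)
LTS(Q): 14 reachable states
  n0 = c.d.0\{a} | ((0 + 0) | b.0 | c.(0 + 0)) + d.(c.0 | (0 + 0)) | ((0 + 0) | 0\{a,b,d}) :: --b--▸ n1, --c--▸ n2, --c--▸ n3, --d--▸ n4
  n1 = c.d.0\{a} | ((0 + 0) | 0 | c.(0 + 0)) :: --c--▸ n5, --c--▸ n6
  n2 = c.d.0\{a} | ((0 + 0) | b.0 | (0 + 0)) :: --b--▸ n5, --c--▸ n7
  n3 = d.0\{a} | ((0 + 0) | b.0 | c.(0 + 0)) :: --b--▸ n6, --c--▸ n7, --d--▸ n8
  n4 = c.0 | (0 + 0) | ((0 + 0) | 0\{a,b,d}) :: --c--▸ n9
  n5 = c.d.0\{a} | ((0 + 0) | 0 | (0 + 0)) :: --c--▸ n10
  n6 = d.0\{a} | ((0 + 0) | 0 | c.(0 + 0)) :: --c--▸ n10, --d--▸ n11
  n7 = d.0\{a} | ((0 + 0) | b.0 | (0 + 0)) :: --b--▸ n10, --d--▸ n12
  n8 = 0\{a} | ((0 + 0) | b.0 | c.(0 + 0)) :: --b--▸ n11, --c--▸ n12
  n9 = 0 | (0 + 0) | ((0 + 0) | 0\{a,b,d}) :: (no moves)
  n10 = d.0\{a} | ((0 + 0) | 0 | (0 + 0)) :: --d--▸ n13
  n11 = 0\{a} | ((0 + 0) | 0 | c.(0 + 0)) :: --c--▸ n13
  n12 = 0\{a} | ((0 + 0) | b.0 | (0 + 0)) :: --b--▸ n13
  n13 = 0\{a} | ((0 + 0) | 0 | (0 + 0)) :: (no moves)
Run σ = ⟨dcc⟩ on P: start {m0}
  [1] d ⇒ {m5}
  [2] c ⇒ {m11, m9}
  [3] c ⇒ {m15}
  ✓ P
Run σ = ⟨dcc⟩ on Q: start {n0}
  [1] d ⇒ {n4}
  [2] c ⇒ {n9}
  [3] c ⇒ no successor for Q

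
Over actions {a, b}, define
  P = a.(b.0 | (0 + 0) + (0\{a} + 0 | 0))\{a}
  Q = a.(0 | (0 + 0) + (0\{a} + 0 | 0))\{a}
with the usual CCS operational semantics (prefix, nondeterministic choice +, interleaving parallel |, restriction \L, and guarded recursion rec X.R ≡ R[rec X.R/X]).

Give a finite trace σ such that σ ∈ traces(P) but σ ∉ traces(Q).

ab

P's transition system — 3 states:
  u0 = a.(b.0 | (0 + 0) + (0\{a} + 0 | 0))\{a} has moves -a-> u1
  u1 = (b.0 | (0 + 0) + (0\{a} + 0 | 0))\{a} has moves -b-> u2
  u2 = (0 | (0 + 0))\{a} has moves (no moves)
Q's transition system — 2 states:
  v0 = a.(0 | (0 + 0) + (0\{a} + 0 | 0))\{a} has moves -a-> v1
  v1 = (0 | (0 + 0) + (0\{a} + 0 | 0))\{a} has moves (no moves)
Run σ = ⟨ab⟩ on P: start {u0}
  [1] a ⇒ {u1}
  [2] b ⇒ {u2}
  ✓ P
Run σ = ⟨ab⟩ on Q: start {v0}
  [1] a ⇒ {v1}
  [2] b ⇒ ∅ (Q stuck)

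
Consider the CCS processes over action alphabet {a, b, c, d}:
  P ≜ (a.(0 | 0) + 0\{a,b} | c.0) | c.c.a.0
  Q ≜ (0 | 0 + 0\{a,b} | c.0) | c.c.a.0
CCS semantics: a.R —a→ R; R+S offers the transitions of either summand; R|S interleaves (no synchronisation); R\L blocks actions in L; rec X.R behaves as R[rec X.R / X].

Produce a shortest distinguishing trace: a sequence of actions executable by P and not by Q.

a

P's transition system — 12 states:
  u0 = (a.(0 | 0) + 0\{a,b} | c.0) | c.c.a.0 | =a=> u1, =c=> u2, =c=> u3
  u1 = 0 | 0 | c.c.a.0 | =c=> u4
  u2 = (a.(0 | 0) + 0\{a,b} | c.0) | c.a.0 | =a=> u4, =c=> u5, =c=> u6
  u3 = 0\{a,b} | 0 | c.c.a.0 | =c=> u6
  u4 = 0 | 0 | c.a.0 | =c=> u7
  u5 = (a.(0 | 0) + 0\{a,b} | c.0) | a.0 | =a=> u7, =a=> u8, =c=> u9
  u6 = 0\{a,b} | 0 | c.a.0 | =c=> u9
  u7 = 0 | 0 | a.0 | =a=> u10
  u8 = (a.(0 | 0) + 0\{a,b} | c.0) | 0 | =a=> u10, =c=> u11
  u9 = 0\{a,b} | 0 | a.0 | =a=> u11
  u10 = 0 | 0 | 0 | ∅
  u11 = 0\{a,b} | 0 | 0 | ∅
Q's transition system — 8 states:
  v0 = (0 | 0 + 0\{a,b} | c.0) | c.c.a.0 | =c=> v1, =c=> v2
  v1 = (0 | 0 + 0\{a,b} | c.0) | c.a.0 | =c=> v3, =c=> v4
  v2 = 0\{a,b} | 0 | c.c.a.0 | =c=> v4
  v3 = (0 | 0 + 0\{a,b} | c.0) | a.0 | =a=> v5, =c=> v6
  v4 = 0\{a,b} | 0 | c.a.0 | =c=> v6
  v5 = (0 | 0 + 0\{a,b} | c.0) | 0 | =c=> v7
  v6 = 0\{a,b} | 0 | a.0 | =a=> v7
  v7 = 0\{a,b} | 0 | 0 | ∅
Trace ⟨a⟩ through P, begin at {u0}:
  step 1 (a): {u1}
  — P admits the full trace.
Trace ⟨a⟩ through Q, begin at {v0}:
  step 1 (a): ∅  — Q cannot continue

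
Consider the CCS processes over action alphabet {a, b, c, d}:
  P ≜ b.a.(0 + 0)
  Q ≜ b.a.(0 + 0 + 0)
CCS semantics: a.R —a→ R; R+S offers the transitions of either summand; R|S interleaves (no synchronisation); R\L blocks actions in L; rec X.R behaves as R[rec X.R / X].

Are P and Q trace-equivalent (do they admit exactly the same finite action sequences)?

P's transition system — 3 states:
  s0 = b.a.(0 + 0) | ··b··> s1
  s1 = a.(0 + 0) | ··a··> s2
  s2 = 0 + 0 | ∅
Q's transition system — 3 states:
  t0 = b.a.(0 + 0 + 0) | ··b··> t1
  t1 = a.(0 + 0 + 0) | ··a··> t2
  t2 = 0 + 0 + 0 | ∅
Partition-refinement fixed point:
  B0 = {s0, t0}
  B1 = {s1, t1}
  B2 = {s2, t2}
s0 ∈ B0, t0 ∈ B0 → same block
Bisimilar ⇒ trace-equivalent.

traces(P) = traces(Q)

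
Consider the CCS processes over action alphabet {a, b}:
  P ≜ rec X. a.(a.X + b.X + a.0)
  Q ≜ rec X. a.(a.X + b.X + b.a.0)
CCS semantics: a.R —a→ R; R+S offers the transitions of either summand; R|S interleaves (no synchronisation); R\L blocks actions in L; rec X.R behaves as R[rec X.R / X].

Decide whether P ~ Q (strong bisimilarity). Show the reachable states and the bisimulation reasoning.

LTS(P): 3 reachable states
  s0 = rec X. a.(a.X + b.X + a.0) :: —a→ s1
  s1 = a.(rec X. a.(a.X + b.X + a.0)) + b.(rec X. a.(a.X + b.X + a.0)) + a.0 :: —a→ s0, —a→ s2, —b→ s0
  s2 = 0 :: deadlocked
LTS(Q): 4 reachable states
  t0 = rec X. a.(a.X + b.X + b.a.0) :: —a→ t1
  t1 = a.(rec X. a.(a.X + b.X + b.a.0)) + b.(rec X. a.(a.X + b.X + b.a.0)) + b.a.0 :: —a→ t0, —b→ t0, —b→ t2
  t2 = a.0 :: —a→ t3
  t3 = 0 :: deadlocked
Bisimilarity quotient blocks:
  B0 = {s0}
  B1 = {s1}
  B2 = {s2, t3}
  B3 = {t0}
  B4 = {t1}
  B5 = {t2}
s0 ∈ B0, t0 ∈ B3 → different blocks

P ≁ Q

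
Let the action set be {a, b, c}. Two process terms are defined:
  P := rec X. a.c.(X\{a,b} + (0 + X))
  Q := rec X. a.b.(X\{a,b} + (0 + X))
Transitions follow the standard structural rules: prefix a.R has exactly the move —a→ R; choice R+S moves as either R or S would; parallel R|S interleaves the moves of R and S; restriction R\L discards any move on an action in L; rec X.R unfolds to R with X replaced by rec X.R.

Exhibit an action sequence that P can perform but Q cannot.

ac

LTS(P): 3 reachable states
  u0 = rec X. a.c.(X\{a,b} + (0 + X)) → -a-> u1
  u1 = c.((rec X. a.c.(X\{a,b} + (0 + X)))\{a,b} + (0 + (rec X. a.c.(X\{a,b} + (0 + X))))) → -c-> u2
  u2 = (rec X. a.c.(X\{a,b} + (0 + X)))\{a,b} + (0 + (rec X. a.c.(X\{a,b} + (0 + X)))) → -a-> u1
LTS(Q): 3 reachable states
  v0 = rec X. a.b.(X\{a,b} + (0 + X)) → -a-> v1
  v1 = b.((rec X. a.b.(X\{a,b} + (0 + X)))\{a,b} + (0 + (rec X. a.b.(X\{a,b} + (0 + X))))) → -b-> v2
  v2 = (rec X. a.b.(X\{a,b} + (0 + X)))\{a,b} + (0 + (rec X. a.b.(X\{a,b} + (0 + X)))) → -a-> v1
Trace ⟨ac⟩ through P, begin at {u0}:
  [1] a ⇒ {u1}
  [2] c ⇒ {u2}
  — P admits the full trace.
Trace ⟨ac⟩ through Q, begin at {v0}:
  [1] a ⇒ {v1}
  [2] c ⇒ ∅  — Q cannot continue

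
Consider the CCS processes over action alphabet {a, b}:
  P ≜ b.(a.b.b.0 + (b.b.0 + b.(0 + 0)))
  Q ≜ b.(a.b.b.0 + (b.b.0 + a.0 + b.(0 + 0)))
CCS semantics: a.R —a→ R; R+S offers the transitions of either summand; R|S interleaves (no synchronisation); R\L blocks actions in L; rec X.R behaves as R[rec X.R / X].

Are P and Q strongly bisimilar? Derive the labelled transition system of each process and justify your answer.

P's transition system — 6 states:
  p0 = b.(a.b.b.0 + (b.b.0 + b.(0 + 0))) :: ··b··> p1
  p1 = a.b.b.0 + (b.b.0 + b.(0 + 0)) :: ··a··> p2, ··b··> p3, ··b··> p4
  p2 = b.b.0 :: ··b··> p4
  p3 = 0 + 0 :: stopped
  p4 = b.0 :: ··b··> p5
  p5 = 0 :: stopped
Q's transition system — 6 states:
  q0 = b.(a.b.b.0 + (b.b.0 + a.0 + b.(0 + 0))) :: ··b··> q1
  q1 = a.b.b.0 + (b.b.0 + a.0 + b.(0 + 0)) :: ··a··> q2, ··a··> q3, ··b··> q4, ··b··> q5
  q2 = 0 :: stopped
  q3 = b.b.0 :: ··b··> q5
  q4 = 0 + 0 :: stopped
  q5 = b.0 :: ··b··> q2
Coarsest stable partition (strong bisimilarity classes):
  B0 = {p0}
  B1 = {p1}
  B2 = {p3, p5, q2, q4}
  B3 = {p2, q3}
  B4 = {p4, q5}
  B5 = {q0}
  B6 = {q1}
p0 ∈ B0, q0 ∈ B5 → different blocks

P ≁ Q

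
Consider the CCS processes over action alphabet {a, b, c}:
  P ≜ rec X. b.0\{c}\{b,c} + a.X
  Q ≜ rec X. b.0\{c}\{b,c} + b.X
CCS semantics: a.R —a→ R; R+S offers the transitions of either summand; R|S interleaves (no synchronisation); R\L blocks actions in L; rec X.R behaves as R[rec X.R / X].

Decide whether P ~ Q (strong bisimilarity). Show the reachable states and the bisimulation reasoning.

not bisimilar

P's transition system — 2 states:
  u0 = rec X. b.0\{c}\{b,c} + a.X :: ··a··> u0, ··b··> u1
  u1 = 0\{c}\{b,c} :: deadlocked
Q's transition system — 2 states:
  v0 = rec X. b.0\{c}\{b,c} + b.X :: ··b··> v0, ··b··> v1
  v1 = 0\{c}\{b,c} :: deadlocked
Partition-refinement fixed point:
  B0 = {u0}
  B1 = {u1, v1}
  B2 = {v0}
u0 ∈ B0, v0 ∈ B2 → different blocks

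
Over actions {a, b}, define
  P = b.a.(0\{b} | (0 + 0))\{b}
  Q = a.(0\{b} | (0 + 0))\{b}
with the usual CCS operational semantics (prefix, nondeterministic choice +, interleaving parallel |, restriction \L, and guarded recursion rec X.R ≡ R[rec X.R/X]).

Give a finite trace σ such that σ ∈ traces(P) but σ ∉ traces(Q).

LTS(P): 3 reachable states
  m0 = b.a.(0\{b} | (0 + 0))\{b} → =b=> m1
  m1 = a.(0\{b} | (0 + 0))\{b} → =a=> m2
  m2 = (0\{b} | (0 + 0))\{b} → ∅
LTS(Q): 2 reachable states
  n0 = a.(0\{b} | (0 + 0))\{b} → =a=> n1
  n1 = (0\{b} | (0 + 0))\{b} → ∅
Trace ⟨b⟩ through P, begin at {m0}:
  after b @ step 1: {m1}
  ✓ P
Trace ⟨b⟩ through Q, begin at {n0}:
  after b @ step 1: no successor for Q

b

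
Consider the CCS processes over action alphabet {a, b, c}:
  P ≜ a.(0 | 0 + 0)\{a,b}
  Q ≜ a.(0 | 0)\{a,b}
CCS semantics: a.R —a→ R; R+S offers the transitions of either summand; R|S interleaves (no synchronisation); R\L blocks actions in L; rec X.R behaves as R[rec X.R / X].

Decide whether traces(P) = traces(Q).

trace-equivalent

Reachable graph of P (2 states):
  s0 = a.(0 | 0 + 0)\{a,b} :: -a-> s1
  s1 = (0 | 0 + 0)\{a,b} :: deadlocked
Reachable graph of Q (2 states):
  t0 = a.(0 | 0)\{a,b} :: -a-> t1
  t1 = (0 | 0)\{a,b} :: deadlocked
Bisimilarity quotient blocks:
  B0 = {s0, t0}
  B1 = {s1, t1}
s0 ∈ B0, t0 ∈ B0 → same block
Bisimilar ⇒ trace-equivalent.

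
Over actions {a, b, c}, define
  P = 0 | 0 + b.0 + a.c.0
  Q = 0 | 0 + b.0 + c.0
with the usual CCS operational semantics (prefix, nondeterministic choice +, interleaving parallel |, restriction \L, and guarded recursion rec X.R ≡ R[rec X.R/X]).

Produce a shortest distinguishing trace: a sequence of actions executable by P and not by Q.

a

Reachable graph of P (3 states):
  s0 = 0 | 0 + b.0 + a.c.0 ⊢ --a--▸ s1, --b--▸ s2
  s1 = c.0 ⊢ --c--▸ s2
  s2 = 0 ⊢ stopped
Reachable graph of Q (2 states):
  t0 = 0 | 0 + b.0 + c.0 ⊢ --b--▸ t1, --c--▸ t1
  t1 = 0 ⊢ stopped
Trace ⟨a⟩ through P, begin at {s0}:
  step 1 (a): {s1}
  ✓ P
Trace ⟨a⟩ through Q, begin at {t0}:
  step 1 (a): ∅  — Q cannot continue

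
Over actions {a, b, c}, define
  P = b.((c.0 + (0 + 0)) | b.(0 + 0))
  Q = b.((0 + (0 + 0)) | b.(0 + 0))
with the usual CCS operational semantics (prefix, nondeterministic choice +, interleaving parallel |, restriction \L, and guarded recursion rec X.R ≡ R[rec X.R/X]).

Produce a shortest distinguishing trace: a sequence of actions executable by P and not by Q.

Reachable graph of P (5 states):
  s0 = b.((c.0 + (0 + 0)) | b.(0 + 0)) → --b--▸ s1
  s1 = (c.0 + (0 + 0)) | b.(0 + 0) → --b--▸ s2, --c--▸ s3
  s2 = (c.0 + (0 + 0)) | (0 + 0) → --c--▸ s4
  s3 = 0 | b.(0 + 0) → --b--▸ s4
  s4 = 0 | (0 + 0) → ·
Reachable graph of Q (3 states):
  t0 = b.((0 + (0 + 0)) | b.(0 + 0)) → --b--▸ t1
  t1 = (0 + (0 + 0)) | b.(0 + 0) → --b--▸ t2
  t2 = (0 + (0 + 0)) | (0 + 0) → ·
Run σ = ⟨bc⟩ on P: start {s0}
  after b @ step 1: {s1}
  after c @ step 2: {s3}
  ✓ P
Run σ = ⟨bc⟩ on Q: start {t0}
  after b @ step 1: {t1}
  after c @ step 2: no successor for Q

bc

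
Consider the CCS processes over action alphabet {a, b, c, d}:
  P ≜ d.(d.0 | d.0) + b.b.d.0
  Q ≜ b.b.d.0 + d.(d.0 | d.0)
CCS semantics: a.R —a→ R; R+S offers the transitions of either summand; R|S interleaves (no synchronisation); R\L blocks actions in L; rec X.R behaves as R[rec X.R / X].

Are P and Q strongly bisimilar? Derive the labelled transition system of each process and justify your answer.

bisimilar

LTS(P): 8 reachable states
  u0 = d.(d.0 | d.0) + b.b.d.0 | —b→ u1, —d→ u2
  u1 = b.d.0 | —b→ u3
  u2 = d.0 | d.0 | —d→ u4, —d→ u5
  u3 = d.0 | —d→ u6
  u4 = 0 | d.0 | —d→ u7
  u5 = d.0 | 0 | —d→ u7
  u6 = 0 | ·
  u7 = 0 | 0 | ·
LTS(Q): 8 reachable states
  v0 = b.b.d.0 + d.(d.0 | d.0) | —b→ v1, —d→ v2
  v1 = b.d.0 | —b→ v3
  v2 = d.0 | d.0 | —d→ v4, —d→ v5
  v3 = d.0 | —d→ v6
  v4 = 0 | d.0 | —d→ v7
  v5 = d.0 | 0 | —d→ v7
  v6 = 0 | ·
  v7 = 0 | 0 | ·
Partition-refinement fixed point:
  B0 = {u0, v0}
  B1 = {u1, v1}
  B2 = {u3, u4, u5, v3, v4, v5}
  B3 = {u6, u7, v6, v7}
  B4 = {u2, v2}
u0 ∈ B0, v0 ∈ B0 → same block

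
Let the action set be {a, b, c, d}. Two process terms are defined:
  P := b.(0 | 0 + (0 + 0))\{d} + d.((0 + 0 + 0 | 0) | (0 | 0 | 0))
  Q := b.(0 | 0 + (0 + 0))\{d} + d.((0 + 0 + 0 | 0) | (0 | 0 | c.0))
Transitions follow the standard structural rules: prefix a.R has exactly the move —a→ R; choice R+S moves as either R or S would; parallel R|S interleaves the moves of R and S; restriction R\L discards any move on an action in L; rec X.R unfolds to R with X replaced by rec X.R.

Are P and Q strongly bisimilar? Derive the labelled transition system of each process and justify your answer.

not bisimilar

Reachable graph of P (3 states):
  s0 = b.(0 | 0 + (0 + 0))\{d} + d.((0 + 0 + 0 | 0) | (0 | 0 | 0)) :: --b--▸ s1, --d--▸ s2
  s1 = (0 | 0 + (0 + 0))\{d} :: stopped
  s2 = (0 + 0 + 0 | 0) | (0 | 0 | 0) :: stopped
Reachable graph of Q (4 states):
  t0 = b.(0 | 0 + (0 + 0))\{d} + d.((0 + 0 + 0 | 0) | (0 | 0 | c.0)) :: --b--▸ t1, --d--▸ t2
  t1 = (0 | 0 + (0 + 0))\{d} :: stopped
  t2 = (0 + 0 + 0 | 0) | (0 | 0 | c.0) :: --c--▸ t3
  t3 = (0 + 0 + 0 | 0) | (0 | 0 | 0) :: stopped
Bisimilarity quotient blocks:
  B0 = {s0}
  B1 = {s1, s2, t1, t3}
  B2 = {t0}
  B3 = {t2}
s0 ∈ B0, t0 ∈ B2 → different blocks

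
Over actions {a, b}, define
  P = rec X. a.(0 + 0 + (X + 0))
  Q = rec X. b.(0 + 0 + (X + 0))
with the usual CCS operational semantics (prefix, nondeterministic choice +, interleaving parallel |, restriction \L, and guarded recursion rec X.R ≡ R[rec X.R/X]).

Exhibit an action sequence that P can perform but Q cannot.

a

P's transition system — 2 states:
  p0 = rec X. a.(0 + 0 + (X + 0)) → -a-> p1
  p1 = 0 + 0 + ((rec X. a.(0 + 0 + (X + 0))) + 0) → -a-> p1
Q's transition system — 2 states:
  q0 = rec X. b.(0 + 0 + (X + 0)) → -b-> q1
  q1 = 0 + 0 + ((rec X. b.(0 + 0 + (X + 0))) + 0) → -b-> q1
Executing a from P (initial set {p0}):
  [1] a ⇒ {p1}
  — P admits the full trace.
Executing a from Q (initial set {q0}):
  [1] a ⇒ no successor for Q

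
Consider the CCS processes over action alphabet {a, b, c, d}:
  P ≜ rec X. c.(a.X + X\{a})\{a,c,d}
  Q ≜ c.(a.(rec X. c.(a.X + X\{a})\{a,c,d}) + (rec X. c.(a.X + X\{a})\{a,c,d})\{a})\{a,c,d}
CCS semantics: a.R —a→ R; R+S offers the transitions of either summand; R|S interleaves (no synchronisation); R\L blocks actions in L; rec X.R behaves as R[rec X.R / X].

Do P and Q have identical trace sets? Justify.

LTS(P): 2 reachable states
  m0 = rec X. c.(a.X + X\{a})\{a,c,d} | =c=> m1
  m1 = (a.(rec X. c.(a.X + X\{a})\{a,c,d}) + (rec X. c.(a.X + X\{a})\{a,c,d})\{a})\{a,c,d} | stopped
LTS(Q): 2 reachable states
  n0 = c.(a.(rec X. c.(a.X + X\{a})\{a,c,d}) + (rec X. c.(a.X + X\{a})\{a,c,d})\{a})\{a,c,d} | =c=> n1
  n1 = (a.(rec X. c.(a.X + X\{a})\{a,c,d}) + (rec X. c.(a.X + X\{a})\{a,c,d})\{a})\{a,c,d} | stopped
Partition-refinement fixed point:
  B0 = {m0, n0}
  B1 = {m1, n1}
m0 ∈ B0, n0 ∈ B0 → same block
Bisimilar ⇒ trace-equivalent.

traces(P) = traces(Q)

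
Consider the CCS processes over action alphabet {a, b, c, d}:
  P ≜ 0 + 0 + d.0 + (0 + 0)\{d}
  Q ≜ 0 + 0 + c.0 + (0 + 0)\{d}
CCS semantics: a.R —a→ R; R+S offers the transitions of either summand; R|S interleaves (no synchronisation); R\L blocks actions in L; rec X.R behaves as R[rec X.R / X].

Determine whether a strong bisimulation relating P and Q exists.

Reachable graph of P (2 states):
  m0 = 0 + 0 + d.0 + (0 + 0)\{d} | -d-> m1
  m1 = 0 | ∅
Reachable graph of Q (2 states):
  n0 = 0 + 0 + c.0 + (0 + 0)\{d} | -c-> n1
  n1 = 0 | ∅
Coarsest stable partition (strong bisimilarity classes):
  B0 = {m0}
  B1 = {m1, n1}
  B2 = {n0}
m0 ∈ B0, n0 ∈ B2 → different blocks

P ≁ Q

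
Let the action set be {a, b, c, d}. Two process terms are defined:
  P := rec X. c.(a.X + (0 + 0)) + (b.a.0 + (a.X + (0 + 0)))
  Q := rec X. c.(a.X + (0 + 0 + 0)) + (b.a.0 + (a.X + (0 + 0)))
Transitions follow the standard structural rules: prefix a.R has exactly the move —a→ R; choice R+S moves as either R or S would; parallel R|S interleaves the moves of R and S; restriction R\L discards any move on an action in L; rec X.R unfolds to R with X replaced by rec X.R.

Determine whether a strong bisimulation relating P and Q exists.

P's transition system — 4 states:
  u0 = rec X. c.(a.X + (0 + 0)) + (b.a.0 + (a.X + (0 + 0))) :: ··a··> u0, ··b··> u1, ··c··> u2
  u1 = a.0 :: ··a··> u3
  u2 = a.(rec X. c.(a.X + (0 + 0)) + (b.a.0 + (a.X + (0 + 0)))) + (0 + 0) :: ··a··> u0
  u3 = 0 :: (no moves)
Q's transition system — 4 states:
  v0 = rec X. c.(a.X + (0 + 0 + 0)) + (b.a.0 + (a.X + (0 + 0))) :: ··a··> v0, ··b··> v1, ··c··> v2
  v1 = a.0 :: ··a··> v3
  v2 = a.(rec X. c.(a.X + (0 + 0 + 0)) + (b.a.0 + (a.X + (0 + 0)))) + (0 + 0 + 0) :: ··a··> v0
  v3 = 0 :: (no moves)
Bisimilarity quotient blocks:
  B0 = {u0, v0}
  B1 = {u1, v1}
  B2 = {u3, v3}
  B3 = {u2, v2}
u0 ∈ B0, v0 ∈ B0 → same block

bisimilar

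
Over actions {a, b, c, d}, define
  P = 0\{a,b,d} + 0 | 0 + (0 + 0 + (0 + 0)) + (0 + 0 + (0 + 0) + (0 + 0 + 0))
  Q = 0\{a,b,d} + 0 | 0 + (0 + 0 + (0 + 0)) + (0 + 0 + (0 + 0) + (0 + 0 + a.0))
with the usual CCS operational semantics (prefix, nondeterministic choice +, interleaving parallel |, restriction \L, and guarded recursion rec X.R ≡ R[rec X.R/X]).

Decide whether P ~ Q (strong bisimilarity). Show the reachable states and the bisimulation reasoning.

P's transition system — 1 states:
  m0 = 0\{a,b,d} + 0 | 0 + (0 + 0 + (0 + 0)) + (0 + 0 + (0 + 0) + (0 + 0 + 0)) | deadlocked
Q's transition system — 2 states:
  n0 = 0\{a,b,d} + 0 | 0 + (0 + 0 + (0 + 0)) + (0 + 0 + (0 + 0) + (0 + 0 + a.0)) | =a=> n1
  n1 = 0 | deadlocked
Coarsest stable partition (strong bisimilarity classes):
  B0 = {m0, n1}
  B1 = {n0}
m0 ∈ B0, n0 ∈ B1 → different blocks

NO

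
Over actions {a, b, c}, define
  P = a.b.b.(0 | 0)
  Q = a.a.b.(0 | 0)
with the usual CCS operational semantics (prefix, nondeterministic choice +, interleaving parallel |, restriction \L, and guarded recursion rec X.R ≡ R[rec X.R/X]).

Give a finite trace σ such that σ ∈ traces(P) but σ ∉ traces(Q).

ab

LTS(P): 4 reachable states
  p0 = a.b.b.(0 | 0) has moves -a-> p1
  p1 = b.b.(0 | 0) has moves -b-> p2
  p2 = b.(0 | 0) has moves -b-> p3
  p3 = 0 | 0 has moves ·
LTS(Q): 4 reachable states
  q0 = a.a.b.(0 | 0) has moves -a-> q1
  q1 = a.b.(0 | 0) has moves -a-> q2
  q2 = b.(0 | 0) has moves -b-> q3
  q3 = 0 | 0 has moves ·
Executing ab from P (initial set {p0}):
  after a @ step 1: {p1}
  after b @ step 2: {p2}
  P completes σ.
Executing ab from Q (initial set {q0}):
  after a @ step 1: {q1}
  after b @ step 2: no successor for Q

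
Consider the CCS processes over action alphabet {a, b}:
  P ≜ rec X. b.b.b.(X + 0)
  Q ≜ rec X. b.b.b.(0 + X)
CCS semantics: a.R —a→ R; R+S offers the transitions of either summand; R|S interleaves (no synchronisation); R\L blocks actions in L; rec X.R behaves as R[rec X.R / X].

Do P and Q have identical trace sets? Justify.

trace-equivalent

Reachable graph of P (4 states):
  u0 = rec X. b.b.b.(X + 0) | —b→ u1
  u1 = b.b.((rec X. b.b.b.(X + 0)) + 0) | —b→ u2
  u2 = b.((rec X. b.b.b.(X + 0)) + 0) | —b→ u3
  u3 = (rec X. b.b.b.(X + 0)) + 0 | —b→ u1
Reachable graph of Q (4 states):
  v0 = rec X. b.b.b.(0 + X) | —b→ v1
  v1 = b.b.(0 + (rec X. b.b.b.(0 + X))) | —b→ v2
  v2 = b.(0 + (rec X. b.b.b.(0 + X))) | —b→ v3
  v3 = 0 + (rec X. b.b.b.(0 + X)) | —b→ v1
Bisimilarity quotient blocks:
  B0 = {u0, u1, u2, u3, v0, v1, v2, v3}
u0 ∈ B0, v0 ∈ B0 → same block
Bisimilar ⇒ trace-equivalent.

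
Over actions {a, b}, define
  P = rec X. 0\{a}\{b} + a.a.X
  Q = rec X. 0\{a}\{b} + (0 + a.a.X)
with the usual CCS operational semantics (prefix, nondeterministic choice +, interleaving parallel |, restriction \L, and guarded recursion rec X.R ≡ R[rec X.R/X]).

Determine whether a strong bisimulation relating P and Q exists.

Reachable graph of P (2 states):
  u0 = rec X. 0\{a}\{b} + a.a.X :: -a-> u1
  u1 = a.(rec X. 0\{a}\{b} + a.a.X) :: -a-> u0
Reachable graph of Q (2 states):
  v0 = rec X. 0\{a}\{b} + (0 + a.a.X) :: -a-> v1
  v1 = a.(rec X. 0\{a}\{b} + (0 + a.a.X)) :: -a-> v0
Bisimilarity quotient blocks:
  B0 = {u0, u1, v0, v1}
u0 ∈ B0, v0 ∈ B0 → same block

YES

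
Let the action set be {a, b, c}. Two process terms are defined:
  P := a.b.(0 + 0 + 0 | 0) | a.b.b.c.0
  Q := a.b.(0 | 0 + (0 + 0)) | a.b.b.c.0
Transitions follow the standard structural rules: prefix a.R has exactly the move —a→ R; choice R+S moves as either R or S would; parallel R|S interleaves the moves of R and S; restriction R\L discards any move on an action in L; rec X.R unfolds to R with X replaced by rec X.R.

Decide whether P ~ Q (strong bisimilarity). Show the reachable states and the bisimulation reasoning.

bisimilar

P's transition system — 15 states:
  u0 = a.b.(0 + 0 + 0 | 0) | a.b.b.c.0 ⊢ =a=> u1, =a=> u2
  u1 = a.b.(0 + 0 + 0 | 0) | b.b.c.0 ⊢ =a=> u3, =b=> u4
  u2 = b.(0 + 0 + 0 | 0) | a.b.b.c.0 ⊢ =a=> u3, =b=> u5
  u3 = b.(0 + 0 + 0 | 0) | b.b.c.0 ⊢ =b=> u6, =b=> u7
  u4 = a.b.(0 + 0 + 0 | 0) | b.c.0 ⊢ =a=> u7, =b=> u8
  u5 = (0 + 0 + 0 | 0) | a.b.b.c.0 ⊢ =a=> u6
  u6 = (0 + 0 + 0 | 0) | b.b.c.0 ⊢ =b=> u9
  u7 = b.(0 + 0 + 0 | 0) | b.c.0 ⊢ =b=> u10, =b=> u9
  u8 = a.b.(0 + 0 + 0 | 0) | c.0 ⊢ =a=> u10, =c=> u11
  u9 = (0 + 0 + 0 | 0) | b.c.0 ⊢ =b=> u12
  u10 = b.(0 + 0 + 0 | 0) | c.0 ⊢ =b=> u12, =c=> u13
  u11 = a.b.(0 + 0 + 0 | 0) | 0 ⊢ =a=> u13
  u12 = (0 + 0 + 0 | 0) | c.0 ⊢ =c=> u14
  u13 = b.(0 + 0 + 0 | 0) | 0 ⊢ =b=> u14
  u14 = (0 + 0 + 0 | 0) | 0 ⊢ stopped
Q's transition system — 15 states:
  v0 = a.b.(0 | 0 + (0 + 0)) | a.b.b.c.0 ⊢ =a=> v1, =a=> v2
  v1 = a.b.(0 | 0 + (0 + 0)) | b.b.c.0 ⊢ =a=> v3, =b=> v4
  v2 = b.(0 | 0 + (0 + 0)) | a.b.b.c.0 ⊢ =a=> v3, =b=> v5
  v3 = b.(0 | 0 + (0 + 0)) | b.b.c.0 ⊢ =b=> v6, =b=> v7
  v4 = a.b.(0 | 0 + (0 + 0)) | b.c.0 ⊢ =a=> v7, =b=> v8
  v5 = (0 | 0 + (0 + 0)) | a.b.b.c.0 ⊢ =a=> v6
  v6 = (0 | 0 + (0 + 0)) | b.b.c.0 ⊢ =b=> v9
  v7 = b.(0 | 0 + (0 + 0)) | b.c.0 ⊢ =b=> v10, =b=> v9
  v8 = a.b.(0 | 0 + (0 + 0)) | c.0 ⊢ =a=> v10, =c=> v11
  v9 = (0 | 0 + (0 + 0)) | b.c.0 ⊢ =b=> v12
  v10 = b.(0 | 0 + (0 + 0)) | c.0 ⊢ =b=> v12, =c=> v13
  v11 = a.b.(0 | 0 + (0 + 0)) | 0 ⊢ =a=> v13
  v12 = (0 | 0 + (0 + 0)) | c.0 ⊢ =c=> v14
  v13 = b.(0 | 0 + (0 + 0)) | 0 ⊢ =b=> v14
  v14 = (0 | 0 + (0 + 0)) | 0 ⊢ stopped
Bisimilarity quotient blocks:
  B0 = {u0, v0}
  B1 = {u1, v1}
  B2 = {u4, v4}
  B3 = {u7, v7}
  B4 = {u10, v10}
  B5 = {u13, v13}
  B6 = {u14, v14}
  B7 = {u12, v12}
  B8 = {u9, v9}
  B9 = {u8, v8}
  B10 = {u11, v11}
  B11 = {u3, v3}
  B12 = {u6, v6}
  B13 = {u2, v2}
  B14 = {u5, v5}
u0 ∈ B0, v0 ∈ B0 → same block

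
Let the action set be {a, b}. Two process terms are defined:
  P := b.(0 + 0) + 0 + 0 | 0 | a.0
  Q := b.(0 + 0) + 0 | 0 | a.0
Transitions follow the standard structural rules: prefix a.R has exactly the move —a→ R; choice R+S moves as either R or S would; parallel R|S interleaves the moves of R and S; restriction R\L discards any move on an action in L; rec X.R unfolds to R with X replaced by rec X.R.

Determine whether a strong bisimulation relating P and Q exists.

P's transition system — 3 states:
  p0 = b.(0 + 0) + 0 + 0 | 0 | a.0 ⊢ -a-> p1, -b-> p2
  p1 = 0 | 0 | 0 ⊢ deadlocked
  p2 = 0 + 0 ⊢ deadlocked
Q's transition system — 3 states:
  q0 = b.(0 + 0) + 0 | 0 | a.0 ⊢ -a-> q1, -b-> q2
  q1 = 0 | 0 | 0 ⊢ deadlocked
  q2 = 0 + 0 ⊢ deadlocked
Bisimilarity quotient blocks:
  B0 = {p0, q0}
  B1 = {p1, p2, q1, q2}
p0 ∈ B0, q0 ∈ B0 → same block

bisimilar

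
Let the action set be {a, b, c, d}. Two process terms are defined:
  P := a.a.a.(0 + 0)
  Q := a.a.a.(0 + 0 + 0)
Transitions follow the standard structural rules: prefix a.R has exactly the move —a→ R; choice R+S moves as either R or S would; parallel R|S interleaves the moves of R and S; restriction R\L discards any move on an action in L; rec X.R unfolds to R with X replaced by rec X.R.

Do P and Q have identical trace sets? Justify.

Reachable graph of P (4 states):
  s0 = a.a.a.(0 + 0) ⊢ --a--▸ s1
  s1 = a.a.(0 + 0) ⊢ --a--▸ s2
  s2 = a.(0 + 0) ⊢ --a--▸ s3
  s3 = 0 + 0 ⊢ stopped
Reachable graph of Q (4 states):
  t0 = a.a.a.(0 + 0 + 0) ⊢ --a--▸ t1
  t1 = a.a.(0 + 0 + 0) ⊢ --a--▸ t2
  t2 = a.(0 + 0 + 0) ⊢ --a--▸ t3
  t3 = 0 + 0 + 0 ⊢ stopped
Bisimilarity quotient blocks:
  B0 = {s0, t0}
  B1 = {s1, t1}
  B2 = {s2, t2}
  B3 = {s3, t3}
s0 ∈ B0, t0 ∈ B0 → same block
Bisimilar ⇒ trace-equivalent.

YES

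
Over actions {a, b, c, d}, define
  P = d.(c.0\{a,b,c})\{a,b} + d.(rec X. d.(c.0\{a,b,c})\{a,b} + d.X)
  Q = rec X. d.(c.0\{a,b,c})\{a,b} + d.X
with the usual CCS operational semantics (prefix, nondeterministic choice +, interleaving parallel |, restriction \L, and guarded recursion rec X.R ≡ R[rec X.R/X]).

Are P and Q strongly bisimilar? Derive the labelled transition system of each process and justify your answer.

LTS(P): 4 reachable states
  s0 = d.(c.0\{a,b,c})\{a,b} + d.(rec X. d.(c.0\{a,b,c})\{a,b} + d.X) ⊢ --d--▸ s1, --d--▸ s2
  s1 = (c.0\{a,b,c})\{a,b} ⊢ --c--▸ s3
  s2 = rec X. d.(c.0\{a,b,c})\{a,b} + d.X ⊢ --d--▸ s1, --d--▸ s2
  s3 = 0\{a,b,c}\{a,b} ⊢ ·
LTS(Q): 3 reachable states
  t0 = rec X. d.(c.0\{a,b,c})\{a,b} + d.X ⊢ --d--▸ t0, --d--▸ t1
  t1 = (c.0\{a,b,c})\{a,b} ⊢ --c--▸ t2
  t2 = 0\{a,b,c}\{a,b} ⊢ ·
Bisimilarity quotient blocks:
  B0 = {s0, s2, t0}
  B1 = {s1, t1}
  B2 = {s3, t2}
s0 ∈ B0, t0 ∈ B0 → same block

bisimilar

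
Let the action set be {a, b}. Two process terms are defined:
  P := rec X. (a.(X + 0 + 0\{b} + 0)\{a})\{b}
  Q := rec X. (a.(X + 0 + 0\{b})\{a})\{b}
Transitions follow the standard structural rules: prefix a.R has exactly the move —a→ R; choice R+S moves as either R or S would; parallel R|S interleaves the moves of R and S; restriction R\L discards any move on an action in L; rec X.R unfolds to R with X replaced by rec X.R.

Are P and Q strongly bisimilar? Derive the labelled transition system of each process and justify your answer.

YES

P's transition system — 2 states:
  m0 = rec X. (a.(X + 0 + 0\{b} + 0)\{a})\{b} :: --a--▸ m1
  m1 = ((rec X. (a.(X + 0 + 0\{b} + 0)\{a})\{b}) + 0 + 0\{b} + 0)\{a}\{b} :: (no moves)
Q's transition system — 2 states:
  n0 = rec X. (a.(X + 0 + 0\{b})\{a})\{b} :: --a--▸ n1
  n1 = ((rec X. (a.(X + 0 + 0\{b})\{a})\{b}) + 0 + 0\{b})\{a}\{b} :: (no moves)
Coarsest stable partition (strong bisimilarity classes):
  B0 = {m0, n0}
  B1 = {m1, n1}
m0 ∈ B0, n0 ∈ B0 → same block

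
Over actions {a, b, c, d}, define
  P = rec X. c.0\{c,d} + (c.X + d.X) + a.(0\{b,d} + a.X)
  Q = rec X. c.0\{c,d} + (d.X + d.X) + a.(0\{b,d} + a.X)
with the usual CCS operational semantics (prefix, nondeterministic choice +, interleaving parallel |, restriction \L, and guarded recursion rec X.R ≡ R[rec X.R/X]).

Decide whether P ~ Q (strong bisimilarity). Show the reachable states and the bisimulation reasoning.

NO

LTS(P): 3 reachable states
  m0 = rec X. c.0\{c,d} + (c.X + d.X) + a.(0\{b,d} + a.X) ⊢ --a--▸ m1, --c--▸ m0, --c--▸ m2, --d--▸ m0
  m1 = 0\{b,d} + a.(rec X. c.0\{c,d} + (c.X + d.X) + a.(0\{b,d} + a.X)) ⊢ --a--▸ m0
  m2 = 0\{c,d} ⊢ ·
LTS(Q): 3 reachable states
  n0 = rec X. c.0\{c,d} + (d.X + d.X) + a.(0\{b,d} + a.X) ⊢ --a--▸ n1, --c--▸ n2, --d--▸ n0
  n1 = 0\{b,d} + a.(rec X. c.0\{c,d} + (d.X + d.X) + a.(0\{b,d} + a.X)) ⊢ --a--▸ n0
  n2 = 0\{c,d} ⊢ ·
Partition-refinement fixed point:
  B0 = {m0}
  B1 = {m2, n2}
  B2 = {m1}
  B3 = {n0}
  B4 = {n1}
m0 ∈ B0, n0 ∈ B3 → different blocks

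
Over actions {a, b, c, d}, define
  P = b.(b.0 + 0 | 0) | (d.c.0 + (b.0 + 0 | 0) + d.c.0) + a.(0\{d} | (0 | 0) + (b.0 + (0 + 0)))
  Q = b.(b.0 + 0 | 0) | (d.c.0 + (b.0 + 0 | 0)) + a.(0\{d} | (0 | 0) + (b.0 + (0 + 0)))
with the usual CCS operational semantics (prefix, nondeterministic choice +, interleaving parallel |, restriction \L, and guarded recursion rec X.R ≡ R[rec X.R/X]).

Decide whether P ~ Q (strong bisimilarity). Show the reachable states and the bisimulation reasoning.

LTS(P): 11 reachable states
  u0 = b.(b.0 + 0 | 0) | (d.c.0 + (b.0 + 0 | 0) + d.c.0) + a.(0\{d} | (0 | 0) + (b.0 + (0 + 0))) :: -a-> u1, -b-> u2, -b-> u3, -d-> u4
  u1 = 0\{d} | (0 | 0) + (b.0 + (0 + 0)) :: -b-> u5
  u2 = (b.0 + 0 | 0) | (d.c.0 + (b.0 + 0 | 0) + d.c.0) :: -b-> u6, -b-> u7, -d-> u8
  u3 = b.(b.0 + 0 | 0) | 0 :: -b-> u6
  u4 = b.(b.0 + 0 | 0) | c.0 :: -b-> u8, -c-> u3
  u5 = 0 :: (no moves)
  u6 = (b.0 + 0 | 0) | 0 :: -b-> u9
  u7 = 0 | (d.c.0 + (b.0 + 0 | 0) + d.c.0) :: -b-> u9, -d-> u10
  u8 = (b.0 + 0 | 0) | c.0 :: -b-> u10, -c-> u6
  u9 = 0 | 0 :: (no moves)
  u10 = 0 | c.0 :: -c-> u9
LTS(Q): 11 reachable states
  v0 = b.(b.0 + 0 | 0) | (d.c.0 + (b.0 + 0 | 0)) + a.(0\{d} | (0 | 0) + (b.0 + (0 + 0))) :: -a-> v1, -b-> v2, -b-> v3, -d-> v4
  v1 = 0\{d} | (0 | 0) + (b.0 + (0 + 0)) :: -b-> v5
  v2 = (b.0 + 0 | 0) | (d.c.0 + (b.0 + 0 | 0)) :: -b-> v6, -b-> v7, -d-> v8
  v3 = b.(b.0 + 0 | 0) | 0 :: -b-> v6
  v4 = b.(b.0 + 0 | 0) | c.0 :: -b-> v8, -c-> v3
  v5 = 0 :: (no moves)
  v6 = (b.0 + 0 | 0) | 0 :: -b-> v9
  v7 = 0 | (d.c.0 + (b.0 + 0 | 0)) :: -b-> v9, -d-> v10
  v8 = (b.0 + 0 | 0) | c.0 :: -b-> v10, -c-> v6
  v9 = 0 | 0 :: (no moves)
  v10 = 0 | c.0 :: -c-> v9
Bisimilarity quotient blocks:
  B0 = {u0, v0}
  B1 = {u2, v2}
  B2 = {u1, u6, v1, v6}
  B3 = {u5, u9, v5, v9}
  B4 = {u8, v8}
  B5 = {u10, v10}
  B6 = {u7, v7}
  B7 = {u3, v3}
  B8 = {u4, v4}
u0 ∈ B0, v0 ∈ B0 → same block

P ~ Q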